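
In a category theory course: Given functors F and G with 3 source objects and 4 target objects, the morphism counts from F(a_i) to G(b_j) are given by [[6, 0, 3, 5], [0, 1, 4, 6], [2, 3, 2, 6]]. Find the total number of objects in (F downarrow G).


Objects of (F downarrow G) are triples (a, b, h: F(a)->G(b)).
The count equals the sum of all entries in the hom-matrix.
sum(row 0) = 14
sum(row 1) = 11
sum(row 2) = 13
Grand total = 38

38


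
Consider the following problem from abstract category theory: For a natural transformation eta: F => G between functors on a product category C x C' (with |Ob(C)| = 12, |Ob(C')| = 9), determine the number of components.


A natural transformation eta: F => G assigns one component morphism per
object of the domain category.
The domain is the product category C x C', so
|Ob(C x C')| = |Ob(C)| * |Ob(C')| = 12 * 9 = 108.
Therefore eta has 108 component morphisms.

108


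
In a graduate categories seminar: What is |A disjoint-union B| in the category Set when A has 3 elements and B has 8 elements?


In Set, the coproduct A + B is the disjoint union.
|A + B| = |A| + |B| = 3 + 8 = 11

11


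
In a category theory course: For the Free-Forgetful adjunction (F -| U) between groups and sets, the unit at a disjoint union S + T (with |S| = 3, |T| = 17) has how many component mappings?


The unit eta_X: X -> U(F(X)) of the Free-Forgetful adjunction
maps each element of X to a generator of F(X). For X = S + T (disjoint
union in Set), |S + T| = |S| + |T|.
Total mappings = 3 + 17 = 20.

20


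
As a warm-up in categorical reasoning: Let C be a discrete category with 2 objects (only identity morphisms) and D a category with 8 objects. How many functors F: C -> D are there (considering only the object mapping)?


A functor from a discrete category C to D is determined by
where each object maps. Each of the 2 objects of C can map
to any of the 8 objects of D independently.
Number of functors = 8^2 = 64

64


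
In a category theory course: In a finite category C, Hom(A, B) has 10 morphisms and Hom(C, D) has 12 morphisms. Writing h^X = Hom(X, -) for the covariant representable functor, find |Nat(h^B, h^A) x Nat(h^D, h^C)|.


By the Yoneda lemma, Nat(h^B, h^A) is isomorphic to Hom(A, B),
so |Nat(h^B, h^A)| = |Hom(A, B)| and |Nat(h^D, h^C)| = |Hom(C, D)|.
|Hom(A, B)| = 10, |Hom(C, D)| = 12.
|Nat(h^B, h^A) x Nat(h^D, h^C)| = 10 * 12 = 120

120


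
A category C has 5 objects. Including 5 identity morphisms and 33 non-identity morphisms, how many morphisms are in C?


Each object has an identity morphism, giving 5 identities.
Adding the 33 non-identity morphisms:
Total = 5 + 33 = 38

38


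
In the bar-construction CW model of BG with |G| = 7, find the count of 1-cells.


In the bar-construction CW model of BG, the n-cells are indexed by
n-tuples [g_1|...|g_n] of non-identity elements of G (degenerate
simplices with some g_i = e do not contribute cells), so there are
(|G| - 1)^n n-cells.
For dim = 1 with |G| = 7:
cells = (7 - 1)^1 = 6^1 = 6

6


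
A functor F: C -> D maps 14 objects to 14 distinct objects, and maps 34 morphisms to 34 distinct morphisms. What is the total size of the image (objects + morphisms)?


The image of F consists of distinct objects and distinct morphisms.
|Im(F)| on objects = 14
|Im(F)| on morphisms = 34
Total image cardinality = 14 + 34 = 48

48


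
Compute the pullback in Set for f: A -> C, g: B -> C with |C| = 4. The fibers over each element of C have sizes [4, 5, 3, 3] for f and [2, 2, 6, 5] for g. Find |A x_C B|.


The pullback A x_C B consists of pairs (a, b) with f(a) = g(b).
For each element c in C, the fiber product has |f^-1(c)| * |g^-1(c)| elements.
Summing over C: 4 * 2 + 5 * 2 + 3 * 6 + 3 * 5
= 8 + 10 + 18 + 15 = 51

51


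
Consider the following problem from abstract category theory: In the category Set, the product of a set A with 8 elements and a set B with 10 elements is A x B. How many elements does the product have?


In Set, the product A x B is the Cartesian product.
By the universal property, |A x B| = |A| * |B|.
|A x B| = 8 * 10 = 80

80


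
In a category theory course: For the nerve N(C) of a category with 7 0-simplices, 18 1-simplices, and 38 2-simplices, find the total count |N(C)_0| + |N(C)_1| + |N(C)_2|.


The 2-skeleton of the nerve N(C) consists of simplices in dimensions 0, 1, 2:
  |N(C)_0| = 7 (objects)
  |N(C)_1| = 18 (morphisms)
  |N(C)_2| = 38 (composable pairs)
Total = 7 + 18 + 38 = 63

63


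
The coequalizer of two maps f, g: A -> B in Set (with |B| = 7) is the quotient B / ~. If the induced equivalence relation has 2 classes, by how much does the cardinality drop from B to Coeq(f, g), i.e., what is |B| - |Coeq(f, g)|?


The coequalizer Coeq(f, g) = B / ~ has one element per equivalence class.
|B| = 7, |Coeq(f, g)| = 2.
|B| - |Coeq(f, g)| = 7 - 2 = 5.

5


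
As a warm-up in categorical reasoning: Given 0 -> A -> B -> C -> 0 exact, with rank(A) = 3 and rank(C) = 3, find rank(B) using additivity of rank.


For a short exact sequence 0 -> A -> B -> C -> 0,
rank is additive: rank(B) = rank(A) + rank(C).
rank(B) = 3 + 3 = 6

6


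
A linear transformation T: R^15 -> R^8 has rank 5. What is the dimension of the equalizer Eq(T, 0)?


The equalizer of f and the zero map is ker(f).
By the rank-nullity theorem: dim(ker(f)) = dim(domain) - rank(f).
dim(ker(f)) = 15 - 5 = 10

10


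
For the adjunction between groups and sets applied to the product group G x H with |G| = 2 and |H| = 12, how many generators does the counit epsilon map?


The counit epsilon_K: F(U(K)) -> K of the Free-Forgetful adjunction
maps |K| generators of F(U(K)) into K. For K = G x H (the product group),
|G x H| = |G| * |H|.
Total generators mapped = 2 * 12 = 24.

24


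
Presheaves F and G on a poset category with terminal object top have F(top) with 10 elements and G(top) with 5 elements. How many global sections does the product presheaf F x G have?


Global sections of a presheaf on a poset with terminal top satisfy
Gamma(H) ~ H(top). Presheaves admit pointwise products, so
(F x G)(top) = F(top) x G(top) (Cartesian product).
|Gamma(F x G)| = |F(top)| * |G(top)| = 10 * 5 = 50.

50


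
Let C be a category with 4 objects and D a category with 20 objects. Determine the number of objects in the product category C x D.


The product category C x D has objects that are pairs (c, d).
Number of pairs = |Ob(C)| * |Ob(D)| = 4 * 20 = 80

80


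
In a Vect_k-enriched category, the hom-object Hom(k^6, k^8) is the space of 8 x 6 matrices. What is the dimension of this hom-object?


In Vect-enriched categories, Hom(k^n, k^m) is the space of m x n matrices.
dim(Hom(k^6, k^8)) = 8 * 6 = 48

48


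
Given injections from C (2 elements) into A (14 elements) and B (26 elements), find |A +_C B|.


The pushout A +_C B identifies the images of C in A and B.
|A +_C B| = |A| + |B| - |C| (for injections).
= 14 + 26 - 2 = 38

38


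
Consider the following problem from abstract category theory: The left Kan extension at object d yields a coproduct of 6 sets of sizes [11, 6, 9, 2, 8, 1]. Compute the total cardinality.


Pointwise, the left Kan extension (Lan_F H)(d) is the colimit, indexed
by the comma category (F downarrow d), of H composed with the
projection (F downarrow d) -> C. Here that colimit is given
as a coproduct (disjoint union) of sets, so its cardinality is the
sum of the sizes of the summands.
Coproduct of sets with sizes: 11 + 6 + 9 + 2 + 8 + 1
= 37

37


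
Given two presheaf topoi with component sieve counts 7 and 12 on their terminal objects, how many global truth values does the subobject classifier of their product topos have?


In a product of presheaf topoi E_1 x E_2, the subobject classifier
is Omega = Omega_1 x Omega_2 (componentwise), so
|Omega(top)| = |Omega_1(top_1)| * |Omega_2(top_2)|.
= 7 * 12 = 84.

84


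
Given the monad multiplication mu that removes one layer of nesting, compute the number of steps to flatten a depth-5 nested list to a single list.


Each application of mu: T^2 -> T removes one layer of nesting.
Starting at depth 5 (i.e., T^5(X)), we need to reach T(X).
Number of mu applications = 5 - 1 = 4

4


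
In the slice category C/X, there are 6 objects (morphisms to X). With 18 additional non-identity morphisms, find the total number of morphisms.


In the slice category C/X, objects are morphisms to X.
Identity morphisms: 6 (one per object of C/X).
Non-identity morphisms: 18.
Total = 6 + 18 = 24

24


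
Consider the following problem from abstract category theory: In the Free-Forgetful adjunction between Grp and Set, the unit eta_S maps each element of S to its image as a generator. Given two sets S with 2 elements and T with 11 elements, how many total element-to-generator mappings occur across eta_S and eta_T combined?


The unit eta_X: X -> U(F(X)) of the Free-Forgetful adjunction
maps each element of X to a generator of F(X). For X = S + T (disjoint
union in Set), |S + T| = |S| + |T|.
Total mappings = 2 + 11 = 13.

13


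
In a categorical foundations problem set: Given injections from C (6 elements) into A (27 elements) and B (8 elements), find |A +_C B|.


The pushout A +_C B identifies the images of C in A and B.
|A +_C B| = |A| + |B| - |C| (for injections).
= 27 + 8 - 6 = 29

29


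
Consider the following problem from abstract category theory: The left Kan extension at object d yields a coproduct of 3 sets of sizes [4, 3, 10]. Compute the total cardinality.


Pointwise, the left Kan extension (Lan_F H)(d) is the colimit, indexed
by the comma category (F downarrow d), of H composed with the
projection (F downarrow d) -> C. Here that colimit is given
as a coproduct (disjoint union) of sets, so its cardinality is the
sum of the sizes of the summands.
Coproduct of sets with sizes: 4 + 3 + 10
= 17

17


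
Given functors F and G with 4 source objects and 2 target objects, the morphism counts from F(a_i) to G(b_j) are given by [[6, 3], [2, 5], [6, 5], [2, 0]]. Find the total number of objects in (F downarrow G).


Objects of (F downarrow G) are triples (a, b, h: F(a)->G(b)).
The count equals the sum of all entries in the hom-matrix.
sum(row 0) = 9
sum(row 1) = 7
sum(row 2) = 11
sum(row 3) = 2
Grand total = 29

29


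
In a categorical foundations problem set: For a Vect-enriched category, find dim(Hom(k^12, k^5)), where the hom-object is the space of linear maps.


In Vect-enriched categories, Hom(k^n, k^m) is the space of m x n matrices.
dim(Hom(k^12, k^5)) = 5 * 12 = 60

60


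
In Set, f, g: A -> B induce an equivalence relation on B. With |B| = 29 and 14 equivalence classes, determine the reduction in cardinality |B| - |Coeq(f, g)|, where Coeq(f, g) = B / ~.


The coequalizer Coeq(f, g) = B / ~ has one element per equivalence class.
|B| = 29, |Coeq(f, g)| = 14.
|B| - |Coeq(f, g)| = 29 - 14 = 15.

15


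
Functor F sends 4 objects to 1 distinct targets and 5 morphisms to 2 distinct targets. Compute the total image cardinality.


The image of F consists of distinct objects and distinct morphisms.
|Im(F)| on objects = 1
|Im(F)| on morphisms = 2
Total image cardinality = 1 + 2 = 3

3


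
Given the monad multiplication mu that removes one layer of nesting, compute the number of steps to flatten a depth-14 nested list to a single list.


Each application of mu: T^2 -> T removes one layer of nesting.
Starting at depth 14 (i.e., T^14(X)), we need to reach T(X).
Number of mu applications = 14 - 1 = 13

13


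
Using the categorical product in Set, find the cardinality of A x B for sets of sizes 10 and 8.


In Set, the product A x B is the Cartesian product.
By the universal property, |A x B| = |A| * |B|.
|A x B| = 10 * 8 = 80

80


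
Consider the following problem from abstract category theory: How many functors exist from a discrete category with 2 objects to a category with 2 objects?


A functor from a discrete category C to D is determined by
where each object maps. Each of the 2 objects of C can map
to any of the 2 objects of D independently.
Number of functors = 2^2 = 4

4


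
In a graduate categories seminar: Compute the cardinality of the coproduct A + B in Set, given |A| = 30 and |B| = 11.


In Set, the coproduct A + B is the disjoint union.
|A + B| = |A| + |B| = 30 + 11 = 41

41


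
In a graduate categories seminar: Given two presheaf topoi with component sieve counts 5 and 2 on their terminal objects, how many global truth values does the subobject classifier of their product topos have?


In a product of presheaf topoi E_1 x E_2, the subobject classifier
is Omega = Omega_1 x Omega_2 (componentwise), so
|Omega(top)| = |Omega_1(top_1)| * |Omega_2(top_2)|.
= 5 * 2 = 10.

10


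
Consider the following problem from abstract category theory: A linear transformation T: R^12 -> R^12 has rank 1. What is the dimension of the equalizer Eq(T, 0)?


The equalizer of f and the zero map is ker(f).
By the rank-nullity theorem: dim(ker(f)) = dim(domain) - rank(f).
dim(ker(f)) = 12 - 1 = 11

11


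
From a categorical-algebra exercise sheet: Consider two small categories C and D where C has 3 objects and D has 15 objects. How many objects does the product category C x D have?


The product category C x D has objects that are pairs (c, d).
Number of pairs = |Ob(C)| * |Ob(D)| = 3 * 15 = 45

45


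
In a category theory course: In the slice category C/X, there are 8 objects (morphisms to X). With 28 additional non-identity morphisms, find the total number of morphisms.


In the slice category C/X, objects are morphisms to X.
Identity morphisms: 8 (one per object of C/X).
Non-identity morphisms: 28.
Total = 8 + 28 = 36

36


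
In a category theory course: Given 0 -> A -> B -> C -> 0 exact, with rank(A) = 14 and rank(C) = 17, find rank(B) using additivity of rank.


For a short exact sequence 0 -> A -> B -> C -> 0,
rank is additive: rank(B) = rank(A) + rank(C).
rank(B) = 14 + 17 = 31

31


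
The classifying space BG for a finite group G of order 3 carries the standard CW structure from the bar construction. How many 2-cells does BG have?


In the bar-construction CW model of BG, the n-cells are indexed by
n-tuples [g_1|...|g_n] of non-identity elements of G (degenerate
simplices with some g_i = e do not contribute cells), so there are
(|G| - 1)^n n-cells.
For dim = 2 with |G| = 3:
cells = (3 - 1)^2 = 2^2 = 4

4


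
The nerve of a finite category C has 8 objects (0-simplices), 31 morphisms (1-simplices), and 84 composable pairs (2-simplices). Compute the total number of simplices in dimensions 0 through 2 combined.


The 2-skeleton of the nerve N(C) consists of simplices in dimensions 0, 1, 2:
  |N(C)_0| = 8 (objects)
  |N(C)_1| = 31 (morphisms)
  |N(C)_2| = 84 (composable pairs)
Total = 8 + 31 + 84 = 123

123


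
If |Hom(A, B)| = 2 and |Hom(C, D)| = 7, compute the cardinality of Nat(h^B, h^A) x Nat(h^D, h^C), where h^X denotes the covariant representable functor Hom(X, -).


By the Yoneda lemma, Nat(h^B, h^A) is isomorphic to Hom(A, B),
so |Nat(h^B, h^A)| = |Hom(A, B)| and |Nat(h^D, h^C)| = |Hom(C, D)|.
|Hom(A, B)| = 2, |Hom(C, D)| = 7.
|Nat(h^B, h^A) x Nat(h^D, h^C)| = 2 * 7 = 14

14


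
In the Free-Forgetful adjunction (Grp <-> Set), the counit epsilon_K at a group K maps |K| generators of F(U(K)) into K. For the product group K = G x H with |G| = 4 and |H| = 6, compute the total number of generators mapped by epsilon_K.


The counit epsilon_K: F(U(K)) -> K of the Free-Forgetful adjunction
maps |K| generators of F(U(K)) into K. For K = G x H (the product group),
|G x H| = |G| * |H|.
Total generators mapped = 4 * 6 = 24.

24


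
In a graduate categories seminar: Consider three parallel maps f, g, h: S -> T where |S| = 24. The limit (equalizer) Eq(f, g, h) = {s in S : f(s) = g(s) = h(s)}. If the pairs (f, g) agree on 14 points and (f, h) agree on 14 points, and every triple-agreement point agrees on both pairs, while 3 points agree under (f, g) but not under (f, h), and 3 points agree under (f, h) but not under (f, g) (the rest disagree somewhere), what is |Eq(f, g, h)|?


Eq(f, g, h) is the triple-agreement set: points in S where all three
maps take the same value. Using inclusion-exclusion on the pairwise data:
Pair (f, g) agrees on 14 points; pair (f, h) on 14 points.
Points agreeing under (f, g) but not (f, h) = 3; under (f, h) but not (f, g) = 3.
Triple-agreement = agreement-in-(f, g) minus points that agree under (f, g) but not (f, h):
|Eq(f, g, h)| = 14 - 3 = 11
(cross-check via (f, h): 14 - 3 = 11.)

11


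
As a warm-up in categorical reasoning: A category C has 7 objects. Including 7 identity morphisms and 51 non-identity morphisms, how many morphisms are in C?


Each object has an identity morphism, giving 7 identities.
Adding the 51 non-identity morphisms:
Total = 7 + 51 = 58

58


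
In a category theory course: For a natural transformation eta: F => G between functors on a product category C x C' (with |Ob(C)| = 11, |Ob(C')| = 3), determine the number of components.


A natural transformation eta: F => G assigns one component morphism per
object of the domain category.
The domain is the product category C x C', so
|Ob(C x C')| = |Ob(C)| * |Ob(C')| = 11 * 3 = 33.
Therefore eta has 33 component morphisms.

33


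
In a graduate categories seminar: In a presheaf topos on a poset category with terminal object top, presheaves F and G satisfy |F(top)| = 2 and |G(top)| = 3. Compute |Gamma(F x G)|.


Global sections of a presheaf on a poset with terminal top satisfy
Gamma(H) ~ H(top). Presheaves admit pointwise products, so
(F x G)(top) = F(top) x G(top) (Cartesian product).
|Gamma(F x G)| = |F(top)| * |G(top)| = 2 * 3 = 6.

6


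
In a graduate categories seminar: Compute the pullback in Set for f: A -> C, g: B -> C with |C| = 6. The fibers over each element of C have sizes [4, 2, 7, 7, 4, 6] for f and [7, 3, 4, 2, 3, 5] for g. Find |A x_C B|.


The pullback A x_C B consists of pairs (a, b) with f(a) = g(b).
For each element c in C, the fiber product has |f^-1(c)| * |g^-1(c)| elements.
Summing over C: 4 * 7 + 2 * 3 + 7 * 4 + 7 * 2 + 4 * 3 + 6 * 5
= 28 + 6 + 28 + 14 + 12 + 30 = 118

118


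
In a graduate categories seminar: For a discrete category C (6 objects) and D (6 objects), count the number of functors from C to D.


A functor from a discrete category C to D is determined by
where each object maps. Each of the 6 objects of C can map
to any of the 6 objects of D independently.
Number of functors = 6^6 = 46656

46656


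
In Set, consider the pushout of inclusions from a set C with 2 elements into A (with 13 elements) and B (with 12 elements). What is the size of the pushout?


The pushout A +_C B identifies the images of C in A and B.
|A +_C B| = |A| + |B| - |C| (for injections).
= 13 + 12 - 2 = 23

23


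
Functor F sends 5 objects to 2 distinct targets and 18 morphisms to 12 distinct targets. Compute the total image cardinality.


The image of F consists of distinct objects and distinct morphisms.
|Im(F)| on objects = 2
|Im(F)| on morphisms = 12
Total image cardinality = 2 + 12 = 14

14


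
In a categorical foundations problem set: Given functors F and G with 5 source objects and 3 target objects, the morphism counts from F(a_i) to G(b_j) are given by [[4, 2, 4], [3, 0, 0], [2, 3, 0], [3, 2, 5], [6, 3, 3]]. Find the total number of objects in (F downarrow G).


Objects of (F downarrow G) are triples (a, b, h: F(a)->G(b)).
The count equals the sum of all entries in the hom-matrix.
sum(row 0) = 10
sum(row 1) = 3
sum(row 2) = 5
sum(row 3) = 10
sum(row 4) = 12
Grand total = 40

40


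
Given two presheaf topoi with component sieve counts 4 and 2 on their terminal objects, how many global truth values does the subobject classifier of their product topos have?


In a product of presheaf topoi E_1 x E_2, the subobject classifier
is Omega = Omega_1 x Omega_2 (componentwise), so
|Omega(top)| = |Omega_1(top_1)| * |Omega_2(top_2)|.
= 4 * 2 = 8.

8


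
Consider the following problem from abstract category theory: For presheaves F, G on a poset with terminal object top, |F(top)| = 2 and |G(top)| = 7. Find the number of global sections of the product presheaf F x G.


Global sections of a presheaf on a poset with terminal top satisfy
Gamma(H) ~ H(top). Presheaves admit pointwise products, so
(F x G)(top) = F(top) x G(top) (Cartesian product).
|Gamma(F x G)| = |F(top)| * |G(top)| = 2 * 7 = 14.

14


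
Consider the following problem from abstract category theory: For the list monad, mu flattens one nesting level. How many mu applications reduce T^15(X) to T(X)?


Each application of mu: T^2 -> T removes one layer of nesting.
Starting at depth 15 (i.e., T^15(X)), we need to reach T(X).
Number of mu applications = 15 - 1 = 14

14


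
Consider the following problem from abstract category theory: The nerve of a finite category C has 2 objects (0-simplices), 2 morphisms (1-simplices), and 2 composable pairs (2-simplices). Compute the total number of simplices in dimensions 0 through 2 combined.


The 2-skeleton of the nerve N(C) consists of simplices in dimensions 0, 1, 2:
  |N(C)_0| = 2 (objects)
  |N(C)_1| = 2 (morphisms)
  |N(C)_2| = 2 (composable pairs)
Total = 2 + 2 + 2 = 6

6


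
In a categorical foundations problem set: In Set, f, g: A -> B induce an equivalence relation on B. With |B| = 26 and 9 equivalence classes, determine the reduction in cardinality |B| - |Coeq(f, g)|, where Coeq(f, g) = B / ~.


The coequalizer Coeq(f, g) = B / ~ has one element per equivalence class.
|B| = 26, |Coeq(f, g)| = 9.
|B| - |Coeq(f, g)| = 26 - 9 = 17.

17


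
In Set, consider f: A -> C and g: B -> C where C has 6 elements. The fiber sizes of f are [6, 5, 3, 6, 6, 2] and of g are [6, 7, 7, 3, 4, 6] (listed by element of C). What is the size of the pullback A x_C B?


The pullback A x_C B consists of pairs (a, b) with f(a) = g(b).
For each element c in C, the fiber product has |f^-1(c)| * |g^-1(c)| elements.
Summing over C: 6 * 6 + 5 * 7 + 3 * 7 + 6 * 3 + 6 * 4 + 2 * 6
= 36 + 35 + 21 + 18 + 24 + 12 = 146

146


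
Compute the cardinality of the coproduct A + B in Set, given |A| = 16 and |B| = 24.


In Set, the coproduct A + B is the disjoint union.
|A + B| = |A| + |B| = 16 + 24 = 40

40


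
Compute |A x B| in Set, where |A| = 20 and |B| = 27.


In Set, the product A x B is the Cartesian product.
By the universal property, |A x B| = |A| * |B|.
|A x B| = 20 * 27 = 540

540


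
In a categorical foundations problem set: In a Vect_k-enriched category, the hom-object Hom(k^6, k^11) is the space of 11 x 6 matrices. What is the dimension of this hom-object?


In Vect-enriched categories, Hom(k^n, k^m) is the space of m x n matrices.
dim(Hom(k^6, k^11)) = 11 * 6 = 66

66


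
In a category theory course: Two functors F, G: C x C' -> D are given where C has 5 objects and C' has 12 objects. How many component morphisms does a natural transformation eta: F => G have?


A natural transformation eta: F => G assigns one component morphism per
object of the domain category.
The domain is the product category C x C', so
|Ob(C x C')| = |Ob(C)| * |Ob(C')| = 5 * 12 = 60.
Therefore eta has 60 component morphisms.

60


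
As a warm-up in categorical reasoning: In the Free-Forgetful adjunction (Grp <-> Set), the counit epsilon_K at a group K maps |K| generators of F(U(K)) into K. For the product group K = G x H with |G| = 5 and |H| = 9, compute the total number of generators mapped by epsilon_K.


The counit epsilon_K: F(U(K)) -> K of the Free-Forgetful adjunction
maps |K| generators of F(U(K)) into K. For K = G x H (the product group),
|G x H| = |G| * |H|.
Total generators mapped = 5 * 9 = 45.

45


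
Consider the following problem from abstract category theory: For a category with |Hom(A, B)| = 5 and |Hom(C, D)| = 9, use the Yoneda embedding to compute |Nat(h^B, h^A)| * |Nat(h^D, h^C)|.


By the Yoneda lemma, Nat(h^B, h^A) is isomorphic to Hom(A, B),
so |Nat(h^B, h^A)| = |Hom(A, B)| and |Nat(h^D, h^C)| = |Hom(C, D)|.
|Hom(A, B)| = 5, |Hom(C, D)| = 9.
|Nat(h^B, h^A) x Nat(h^D, h^C)| = 5 * 9 = 45

45


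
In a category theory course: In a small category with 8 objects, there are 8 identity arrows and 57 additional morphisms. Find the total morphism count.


Each object has an identity morphism, giving 8 identities.
Adding the 57 non-identity morphisms:
Total = 8 + 57 = 65

65


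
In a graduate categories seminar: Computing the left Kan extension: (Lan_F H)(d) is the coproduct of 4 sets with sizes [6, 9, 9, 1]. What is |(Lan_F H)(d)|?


Pointwise, the left Kan extension (Lan_F H)(d) is the colimit, indexed
by the comma category (F downarrow d), of H composed with the
projection (F downarrow d) -> C. Here that colimit is given
as a coproduct (disjoint union) of sets, so its cardinality is the
sum of the sizes of the summands.
Coproduct of sets with sizes: 6 + 9 + 9 + 1
= 25

25


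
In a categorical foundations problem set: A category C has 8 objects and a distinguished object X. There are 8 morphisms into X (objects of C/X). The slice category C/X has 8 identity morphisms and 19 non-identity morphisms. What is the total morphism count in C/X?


In the slice category C/X, objects are morphisms to X.
Identity morphisms: 8 (one per object of C/X).
Non-identity morphisms: 19.
Total = 8 + 19 = 27

27


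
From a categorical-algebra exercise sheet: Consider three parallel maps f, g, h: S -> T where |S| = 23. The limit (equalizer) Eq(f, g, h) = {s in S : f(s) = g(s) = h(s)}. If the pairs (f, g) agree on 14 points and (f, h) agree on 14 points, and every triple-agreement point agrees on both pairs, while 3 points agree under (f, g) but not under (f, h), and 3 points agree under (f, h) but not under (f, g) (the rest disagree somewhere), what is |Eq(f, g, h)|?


Eq(f, g, h) is the triple-agreement set: points in S where all three
maps take the same value. Using inclusion-exclusion on the pairwise data:
Pair (f, g) agrees on 14 points; pair (f, h) on 14 points.
Points agreeing under (f, g) but not (f, h) = 3; under (f, h) but not (f, g) = 3.
Triple-agreement = agreement-in-(f, g) minus points that agree under (f, g) but not (f, h):
|Eq(f, g, h)| = 14 - 3 = 11
(cross-check via (f, h): 14 - 3 = 11.)

11


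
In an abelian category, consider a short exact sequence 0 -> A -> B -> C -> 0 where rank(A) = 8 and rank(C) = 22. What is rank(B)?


For a short exact sequence 0 -> A -> B -> C -> 0,
rank is additive: rank(B) = rank(A) + rank(C).
rank(B) = 8 + 22 = 30

30


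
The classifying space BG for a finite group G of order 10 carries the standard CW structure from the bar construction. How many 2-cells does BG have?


In the bar-construction CW model of BG, the n-cells are indexed by
n-tuples [g_1|...|g_n] of non-identity elements of G (degenerate
simplices with some g_i = e do not contribute cells), so there are
(|G| - 1)^n n-cells.
For dim = 2 with |G| = 10:
cells = (10 - 1)^2 = 9^2 = 81

81


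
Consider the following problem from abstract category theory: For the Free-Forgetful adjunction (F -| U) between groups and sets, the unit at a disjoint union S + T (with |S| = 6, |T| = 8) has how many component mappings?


The unit eta_X: X -> U(F(X)) of the Free-Forgetful adjunction
maps each element of X to a generator of F(X). For X = S + T (disjoint
union in Set), |S + T| = |S| + |T|.
Total mappings = 6 + 8 = 14.

14


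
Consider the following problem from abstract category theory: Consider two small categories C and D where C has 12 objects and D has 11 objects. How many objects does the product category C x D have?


The product category C x D has objects that are pairs (c, d).
Number of pairs = |Ob(C)| * |Ob(D)| = 12 * 11 = 132

132


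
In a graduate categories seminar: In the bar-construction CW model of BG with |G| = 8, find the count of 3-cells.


In the bar-construction CW model of BG, the n-cells are indexed by
n-tuples [g_1|...|g_n] of non-identity elements of G (degenerate
simplices with some g_i = e do not contribute cells), so there are
(|G| - 1)^n n-cells.
For dim = 3 with |G| = 8:
cells = (8 - 1)^3 = 7^3 = 343

343


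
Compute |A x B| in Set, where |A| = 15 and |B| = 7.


In Set, the product A x B is the Cartesian product.
By the universal property, |A x B| = |A| * |B|.
|A x B| = 15 * 7 = 105

105


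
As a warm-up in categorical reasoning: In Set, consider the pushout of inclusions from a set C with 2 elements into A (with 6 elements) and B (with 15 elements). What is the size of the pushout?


The pushout A +_C B identifies the images of C in A and B.
|A +_C B| = |A| + |B| - |C| (for injections).
= 6 + 15 - 2 = 19

19


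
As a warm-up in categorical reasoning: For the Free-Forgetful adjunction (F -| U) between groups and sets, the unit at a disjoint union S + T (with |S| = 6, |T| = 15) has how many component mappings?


The unit eta_X: X -> U(F(X)) of the Free-Forgetful adjunction
maps each element of X to a generator of F(X). For X = S + T (disjoint
union in Set), |S + T| = |S| + |T|.
Total mappings = 6 + 15 = 21.

21


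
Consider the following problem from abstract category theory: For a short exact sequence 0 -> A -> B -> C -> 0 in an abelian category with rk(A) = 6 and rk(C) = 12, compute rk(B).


For a short exact sequence 0 -> A -> B -> C -> 0,
rank is additive: rank(B) = rank(A) + rank(C).
rank(B) = 6 + 12 = 18

18


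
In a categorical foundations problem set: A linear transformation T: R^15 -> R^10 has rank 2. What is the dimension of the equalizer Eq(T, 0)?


The equalizer of f and the zero map is ker(f).
By the rank-nullity theorem: dim(ker(f)) = dim(domain) - rank(f).
dim(ker(f)) = 15 - 2 = 13

13


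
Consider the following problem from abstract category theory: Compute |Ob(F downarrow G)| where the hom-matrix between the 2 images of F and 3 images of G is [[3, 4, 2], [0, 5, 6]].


Objects of (F downarrow G) are triples (a, b, h: F(a)->G(b)).
The count equals the sum of all entries in the hom-matrix.
sum(row 0) = 9
sum(row 1) = 11
Grand total = 20

20


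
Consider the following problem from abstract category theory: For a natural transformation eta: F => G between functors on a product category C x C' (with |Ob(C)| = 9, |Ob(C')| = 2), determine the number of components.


A natural transformation eta: F => G assigns one component morphism per
object of the domain category.
The domain is the product category C x C', so
|Ob(C x C')| = |Ob(C)| * |Ob(C')| = 9 * 2 = 18.
Therefore eta has 18 component morphisms.

18


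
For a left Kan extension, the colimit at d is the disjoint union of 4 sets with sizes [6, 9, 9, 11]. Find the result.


Pointwise, the left Kan extension (Lan_F H)(d) is the colimit, indexed
by the comma category (F downarrow d), of H composed with the
projection (F downarrow d) -> C. Here that colimit is given
as a coproduct (disjoint union) of sets, so its cardinality is the
sum of the sizes of the summands.
Coproduct of sets with sizes: 6 + 9 + 9 + 11
= 35

35


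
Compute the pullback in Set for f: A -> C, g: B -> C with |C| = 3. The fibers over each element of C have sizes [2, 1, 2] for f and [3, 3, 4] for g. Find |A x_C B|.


The pullback A x_C B consists of pairs (a, b) with f(a) = g(b).
For each element c in C, the fiber product has |f^-1(c)| * |g^-1(c)| elements.
Summing over C: 2 * 3 + 1 * 3 + 2 * 4
= 6 + 3 + 8 = 17

17


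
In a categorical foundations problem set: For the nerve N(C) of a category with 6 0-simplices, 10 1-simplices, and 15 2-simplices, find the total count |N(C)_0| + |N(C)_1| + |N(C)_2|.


The 2-skeleton of the nerve N(C) consists of simplices in dimensions 0, 1, 2:
  |N(C)_0| = 6 (objects)
  |N(C)_1| = 10 (morphisms)
  |N(C)_2| = 15 (composable pairs)
Total = 6 + 10 + 15 = 31

31


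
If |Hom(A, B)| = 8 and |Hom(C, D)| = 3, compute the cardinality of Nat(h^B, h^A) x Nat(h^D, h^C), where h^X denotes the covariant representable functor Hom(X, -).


By the Yoneda lemma, Nat(h^B, h^A) is isomorphic to Hom(A, B),
so |Nat(h^B, h^A)| = |Hom(A, B)| and |Nat(h^D, h^C)| = |Hom(C, D)|.
|Hom(A, B)| = 8, |Hom(C, D)| = 3.
|Nat(h^B, h^A) x Nat(h^D, h^C)| = 8 * 3 = 24

24


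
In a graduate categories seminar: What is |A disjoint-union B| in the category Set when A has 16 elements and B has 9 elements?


In Set, the coproduct A + B is the disjoint union.
|A + B| = |A| + |B| = 16 + 9 = 25

25


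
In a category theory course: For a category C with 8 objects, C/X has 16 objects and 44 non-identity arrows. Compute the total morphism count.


In the slice category C/X, objects are morphisms to X.
Identity morphisms: 16 (one per object of C/X).
Non-identity morphisms: 44.
Total = 16 + 44 = 60

60


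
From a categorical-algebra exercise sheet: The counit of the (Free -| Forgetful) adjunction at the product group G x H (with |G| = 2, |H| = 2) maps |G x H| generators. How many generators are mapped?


The counit epsilon_K: F(U(K)) -> K of the Free-Forgetful adjunction
maps |K| generators of F(U(K)) into K. For K = G x H (the product group),
|G x H| = |G| * |H|.
Total generators mapped = 2 * 2 = 4.

4


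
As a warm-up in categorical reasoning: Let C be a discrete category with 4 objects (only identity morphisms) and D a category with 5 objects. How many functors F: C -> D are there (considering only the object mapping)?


A functor from a discrete category C to D is determined by
where each object maps. Each of the 4 objects of C can map
to any of the 5 objects of D independently.
Number of functors = 5^4 = 625

625


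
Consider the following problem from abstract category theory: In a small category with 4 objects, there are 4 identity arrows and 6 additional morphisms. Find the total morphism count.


Each object has an identity morphism, giving 4 identities.
Adding the 6 non-identity morphisms:
Total = 4 + 6 = 10

10


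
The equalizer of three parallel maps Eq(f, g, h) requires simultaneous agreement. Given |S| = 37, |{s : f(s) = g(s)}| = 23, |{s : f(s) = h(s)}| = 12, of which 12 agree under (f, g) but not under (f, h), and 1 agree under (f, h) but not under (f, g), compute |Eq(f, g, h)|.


Eq(f, g, h) is the triple-agreement set: points in S where all three
maps take the same value. Using inclusion-exclusion on the pairwise data:
Pair (f, g) agrees on 23 points; pair (f, h) on 12 points.
Points agreeing under (f, g) but not (f, h) = 12; under (f, h) but not (f, g) = 1.
Triple-agreement = agreement-in-(f, g) minus points that agree under (f, g) but not (f, h):
|Eq(f, g, h)| = 23 - 12 = 11
(cross-check via (f, h): 12 - 1 = 11.)

11


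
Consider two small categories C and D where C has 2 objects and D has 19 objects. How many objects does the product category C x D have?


The product category C x D has objects that are pairs (c, d).
Number of pairs = |Ob(C)| * |Ob(D)| = 2 * 19 = 38

38


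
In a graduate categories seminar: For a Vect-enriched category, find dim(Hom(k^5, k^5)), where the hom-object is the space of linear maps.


In Vect-enriched categories, Hom(k^n, k^m) is the space of m x n matrices.
dim(Hom(k^5, k^5)) = 5 * 5 = 25

25


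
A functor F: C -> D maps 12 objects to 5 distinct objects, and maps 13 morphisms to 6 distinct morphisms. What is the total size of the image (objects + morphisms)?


The image of F consists of distinct objects and distinct morphisms.
|Im(F)| on objects = 5
|Im(F)| on morphisms = 6
Total image cardinality = 5 + 6 = 11

11


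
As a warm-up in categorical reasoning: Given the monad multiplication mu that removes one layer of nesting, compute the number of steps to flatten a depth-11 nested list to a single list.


Each application of mu: T^2 -> T removes one layer of nesting.
Starting at depth 11 (i.e., T^11(X)), we need to reach T(X).
Number of mu applications = 11 - 1 = 10

10


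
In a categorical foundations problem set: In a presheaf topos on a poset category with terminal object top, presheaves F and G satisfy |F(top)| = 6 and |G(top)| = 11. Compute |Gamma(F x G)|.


Global sections of a presheaf on a poset with terminal top satisfy
Gamma(H) ~ H(top). Presheaves admit pointwise products, so
(F x G)(top) = F(top) x G(top) (Cartesian product).
|Gamma(F x G)| = |F(top)| * |G(top)| = 6 * 11 = 66.

66


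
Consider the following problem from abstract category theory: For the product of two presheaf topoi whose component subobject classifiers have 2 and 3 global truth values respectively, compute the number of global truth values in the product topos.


In a product of presheaf topoi E_1 x E_2, the subobject classifier
is Omega = Omega_1 x Omega_2 (componentwise), so
|Omega(top)| = |Omega_1(top_1)| * |Omega_2(top_2)|.
= 2 * 3 = 6.

6


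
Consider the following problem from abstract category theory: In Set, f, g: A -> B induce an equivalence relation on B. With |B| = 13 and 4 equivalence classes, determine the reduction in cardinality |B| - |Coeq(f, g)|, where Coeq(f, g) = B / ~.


The coequalizer Coeq(f, g) = B / ~ has one element per equivalence class.
|B| = 13, |Coeq(f, g)| = 4.
|B| - |Coeq(f, g)| = 13 - 4 = 9.

9


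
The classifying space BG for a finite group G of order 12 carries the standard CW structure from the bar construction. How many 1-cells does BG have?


In the bar-construction CW model of BG, the n-cells are indexed by
n-tuples [g_1|...|g_n] of non-identity elements of G (degenerate
simplices with some g_i = e do not contribute cells), so there are
(|G| - 1)^n n-cells.
For dim = 1 with |G| = 12:
cells = (12 - 1)^1 = 11^1 = 11

11


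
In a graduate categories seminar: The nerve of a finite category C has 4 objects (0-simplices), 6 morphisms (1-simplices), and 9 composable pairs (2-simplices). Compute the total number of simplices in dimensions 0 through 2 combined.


The 2-skeleton of the nerve N(C) consists of simplices in dimensions 0, 1, 2:
  |N(C)_0| = 4 (objects)
  |N(C)_1| = 6 (morphisms)
  |N(C)_2| = 9 (composable pairs)
Total = 4 + 6 + 9 = 19

19


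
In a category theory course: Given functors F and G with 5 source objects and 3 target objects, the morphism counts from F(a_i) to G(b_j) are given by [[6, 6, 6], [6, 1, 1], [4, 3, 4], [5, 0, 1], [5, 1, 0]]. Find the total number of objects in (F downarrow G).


Objects of (F downarrow G) are triples (a, b, h: F(a)->G(b)).
The count equals the sum of all entries in the hom-matrix.
sum(row 0) = 18
sum(row 1) = 8
sum(row 2) = 11
sum(row 3) = 6
sum(row 4) = 6
Grand total = 49

49


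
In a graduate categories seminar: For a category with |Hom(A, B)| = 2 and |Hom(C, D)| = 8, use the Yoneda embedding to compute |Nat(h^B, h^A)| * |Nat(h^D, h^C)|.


By the Yoneda lemma, Nat(h^B, h^A) is isomorphic to Hom(A, B),
so |Nat(h^B, h^A)| = |Hom(A, B)| and |Nat(h^D, h^C)| = |Hom(C, D)|.
|Hom(A, B)| = 2, |Hom(C, D)| = 8.
|Nat(h^B, h^A) x Nat(h^D, h^C)| = 2 * 8 = 16

16


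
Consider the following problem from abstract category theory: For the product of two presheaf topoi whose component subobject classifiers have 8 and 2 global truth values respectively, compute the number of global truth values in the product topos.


In a product of presheaf topoi E_1 x E_2, the subobject classifier
is Omega = Omega_1 x Omega_2 (componentwise), so
|Omega(top)| = |Omega_1(top_1)| * |Omega_2(top_2)|.
= 8 * 2 = 16.

16


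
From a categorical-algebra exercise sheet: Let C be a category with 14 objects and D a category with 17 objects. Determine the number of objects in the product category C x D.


The product category C x D has objects that are pairs (c, d).
Number of pairs = |Ob(C)| * |Ob(D)| = 14 * 17 = 238

238


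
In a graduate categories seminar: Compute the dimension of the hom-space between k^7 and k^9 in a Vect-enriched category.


In Vect-enriched categories, Hom(k^n, k^m) is the space of m x n matrices.
dim(Hom(k^7, k^9)) = 9 * 7 = 63

63


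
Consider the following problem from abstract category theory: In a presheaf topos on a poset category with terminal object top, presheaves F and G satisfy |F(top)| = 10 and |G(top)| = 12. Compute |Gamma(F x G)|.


Global sections of a presheaf on a poset with terminal top satisfy
Gamma(H) ~ H(top). Presheaves admit pointwise products, so
(F x G)(top) = F(top) x G(top) (Cartesian product).
|Gamma(F x G)| = |F(top)| * |G(top)| = 10 * 12 = 120.

120
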